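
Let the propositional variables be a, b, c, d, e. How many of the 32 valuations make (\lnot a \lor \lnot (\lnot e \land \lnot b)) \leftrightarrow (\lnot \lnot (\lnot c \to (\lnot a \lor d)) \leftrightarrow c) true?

Initial set: {T ((\lnot a \lor \lnot (\lnot e \land \lnot b)) \leftrightarrow (\lnot \lnot (\lnot c \to (\lnot a \lor d)) \leftrightarrow c))}.
T ((\lnot a \lor \lnot (\lnot e \land \lnot b)) \leftrightarrow (\lnot \lnot (\lnot c \to (\lnot a \lor d)) \leftrightarrow c)): β-rule — branch into T (\lnot a \lor \lnot (\lnot e \land \lnot b)), T (\lnot \lnot (\lnot c \to (\lnot a \lor d)) \leftrightarrow c)  //  F (\lnot a \lor \lnot (\lnot e \land \lnot b)), F (\lnot \lnot (\lnot c \to (\lnot a \lor d)) \leftrightarrow c).
  branch 1 (add T (\lnot a \lor \lnot (\lnot e \land \lnot b)), T (\lnot \lnot (\lnot c \to (\lnot a \lor d)) \leftrightarrow c)):
    T (\lnot a \lor \lnot (\lnot e \land \lnot b)): β-rule — branch into T \lnot a  //  T \lnot (\lnot e \land \lnot b).
      branch 1.1 (add T \lnot a):
        T (\lnot \lnot (\lnot c \to (\lnot a \lor d)) \leftrightarrow c): β-rule — branch into T \lnot \lnot (\lnot c \to (\lnot a \lor d)), T c  //  F \lnot \lnot (\lnot c \to (\lnot a \lor d)), F c.
          branch 1.1.1 (add T \lnot \lnot (\lnot c \to (\lnot a \lor d)), T c):
            T \lnot \lnot (\lnot c \to (\lnot a \lor d)): drop double negation, giving T (\lnot c \to (\lnot a \lor d)).
            T (\lnot c \to (\lnot a \lor d)): β-rule — branch into F \lnot c  //  T (\lnot a \lor d).
              branch 1.1.1.1 (add F \lnot c):
                ○ open, literals {a=false, c=true}.
              branch 1.1.1.2 (add T (\lnot a \lor d)):
                T (\lnot a \lor d): β-rule — branch into T \lnot a  //  T d.
                  branch 1.1.1.2.1 (add T \lnot a):
                    ○ open, literals {a=false, c=true}.
                  branch 1.1.1.2.2 (add T d):
                    ○ open, literals {a=false, c=true, d=true}.
          branch 1.1.2 (add F \lnot \lnot (\lnot c \to (\lnot a \lor d)), F c):
            F \lnot \lnot (\lnot c \to (\lnot a \lor d)): drop double negation, giving F (\lnot c \to (\lnot a \lor d)).
            F (\lnot c \to (\lnot a \lor d)): α-rule — add T \lnot c, F (\lnot a \lor d).
            F (\lnot a \lor d): α-rule — add F \lnot a, F d.
            × closes — contains both a and \lnot a.
      branch 1.2 (add T \lnot (\lnot e \land \lnot b)):
        T (\lnot \lnot (\lnot c \to (\lnot a \lor d)) \leftrightarrow c): β-rule — branch into T \lnot \lnot (\lnot c \to (\lnot a \lor d)), T c  //  F \lnot \lnot (\lnot c \to (\lnot a \lor d)), F c.
          branch 1.2.1 (add T \lnot \lnot (\lnot c \to (\lnot a \lor d)), T c):
            T \lnot \lnot (\lnot c \to (\lnot a \lor d)): drop double negation, giving T (\lnot c \to (\lnot a \lor d)).
            T \lnot (\lnot e \land \lnot b): β-rule — branch into F \lnot e  //  F \lnot b.
              branch 1.2.1.1 (add F \lnot e):
                T (\lnot c \to (\lnot a \lor d)): β-rule — branch into F \lnot c  //  T (\lnot a \lor d).
                  branch 1.2.1.1.1 (add F \lnot c):
                    ○ open, literals {c=true, e=true}.
                  branch 1.2.1.1.2 (add T (\lnot a \lor d)):
                    T (\lnot a \lor d): β-rule — branch into T \lnot a  //  T d.
                      branch 1.2.1.1.2.1 (add T \lnot a):
                        ○ open, literals {a=false, c=true, e=true}.
                      branch 1.2.1.1.2.2 (add T d):
                        ○ open, literals {c=true, d=true, e=true}.
              branch 1.2.1.2 (add F \lnot b):
                T (\lnot c \to (\lnot a \lor d)): β-rule — branch into F \lnot c  //  T (\lnot a \lor d).
                  branch 1.2.1.2.1 (add F \lnot c):
                    ○ open, literals {b=true, c=true}.
                  branch 1.2.1.2.2 (add T (\lnot a \lor d)):
                    T (\lnot a \lor d): β-rule — branch into T \lnot a  //  T d.
                      branch 1.2.1.2.2.1 (add T \lnot a):
                        ○ open, literals {a=false, b=true, c=true}.
                      branch 1.2.1.2.2.2 (add T d):
                        ○ open, literals {b=true, c=true, d=true}.
          branch 1.2.2 (add F \lnot \lnot (\lnot c \to (\lnot a \lor d)), F c):
            F \lnot \lnot (\lnot c \to (\lnot a \lor d)): drop double negation, giving F (\lnot c \to (\lnot a \lor d)).
            F (\lnot c \to (\lnot a \lor d)): α-rule — add T \lnot c, F (\lnot a \lor d).
            F (\lnot a \lor d): α-rule — add F \lnot a, F d.
            T \lnot (\lnot e \land \lnot b): β-rule — branch into F \lnot e  //  F \lnot b.
              branch 1.2.2.1 (add F \lnot e):
                ○ open, literals {a=true, c=false, d=false, e=true}.
              branch 1.2.2.2 (add F \lnot b):
                ○ open, literals {a=true, b=true, c=false, d=false}.
  branch 2 (add F (\lnot a \lor \lnot (\lnot e \land \lnot b)), F (\lnot \lnot (\lnot c \to (\lnot a \lor d)) \leftrightarrow c)):
    F (\lnot a \lor \lnot (\lnot e \land \lnot b)): α-rule — add F \lnot a, F \lnot (\lnot e \land \lnot b).
    F \lnot (\lnot e \land \lnot b): α-rule — add T \lnot e, T \lnot b.
    F (\lnot \lnot (\lnot c \to (\lnot a \lor d)) \leftrightarrow c): β-rule — branch into T \lnot \lnot (\lnot c \to (\lnot a \lor d)), F c  //  F \lnot \lnot (\lnot c \to (\lnot a \lor d)), T c.
      branch 2.1 (add T \lnot \lnot (\lnot c \to (\lnot a \lor d)), F c):
        T \lnot \lnot (\lnot c \to (\lnot a \lor d)): drop double negation, giving T (\lnot c \to (\lnot a \lor d)).
        T (\lnot c \to (\lnot a \lor d)): β-rule — branch into F \lnot c  //  T (\lnot a \lor d).
          branch 2.1.1 (add F \lnot c):
            × closes — contains both c and \lnot c.
          branch 2.1.2 (add T (\lnot a \lor d)):
            T (\lnot a \lor d): β-rule — branch into T \lnot a  //  T d.
              branch 2.1.2.1 (add T \lnot a):
                × closes — contains both a and \lnot a.
              branch 2.1.2.2 (add T d):
                ○ open, literals {a=true, b=false, c=false, d=true, e=false}.
      branch 2.2 (add F \lnot \lnot (\lnot c \to (\lnot a \lor d)), T c):
        F \lnot \lnot (\lnot c \to (\lnot a \lor d)): drop double negation, giving F (\lnot c \to (\lnot a \lor d)).
        F (\lnot c \to (\lnot a \lor d)): α-rule — add T \lnot c, F (\lnot a \lor d).
        × closes — contains both c and \lnot c.
4 branches closed, 12 open.
Each open branch fixes some atoms; the unmentioned ones are free. Counting distinct full assignments: branch {a=false, c=true} (b, d, e) contributes 8 new; branch {a=false, c=true} (b, d, e) contributes 0 new; branch {a=false, c=true, d=true} (b, e) contributes 0 new; branch {c=true, e=true} (a, b, d) contributes 4 new; branch {a=false, c=true, e=true} (b, d) contributes 0 new; branch {c=true, d=true, e=true} (a, b) contributes 0 new; branch {b=true, c=true} (a, d, e) contributes 2 new; branch {a=false, b=true, c=true} (d, e) contributes 0 new; branch {b=true, c=true, d=true} (a, e) contributes 0 new; branch {a=true, c=false, d=false, e=true} (b) contributes 2 new; branch {a=true, b=true, c=false, d=false} (e) contributes 1 new; branch {a=true, b=false, c=false, d=true, e=false} (none free) contributes 1 new. Total: 18.

18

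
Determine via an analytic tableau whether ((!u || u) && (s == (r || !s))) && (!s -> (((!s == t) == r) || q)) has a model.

Satisfiable

Initial set: {(((!u || u) && (s == (r || !s))) && (!s -> (((!s == t) == r) || q)))}.
(((!u || u) && (s == (r || !s))) && (!s -> (((!s == t) == r) || q))): α-rule — add ((!u || u) && (s == (r || !s))), (!s -> (((!s == t) == r) || q)).
((!u || u) && (s == (r || !s))): α-rule — add (!u || u), (s == (r || !s)).
(!s -> (((!s == t) == r) || q)): β-rule — branch into !!s  //  (((!s == t) == r) || q).
  branch 1 (add !!s):
    (!u || u): β-rule — branch into !u  //  u.
      branch 1.1 (add !u):
        (s == (r || !s)): β-rule — branch into s, (r || !s)  //  !s, !(r || !s).
          branch 1.1.1 (add s, (r || !s)):
            (r || !s): β-rule — branch into r  //  !s.
              branch 1.1.1.1 (add r):
                ○ open, literals {r=T, s=T, u=F}.
              branch 1.1.1.2 (add !s):
                × closes — contains both s and !s.
          branch 1.1.2 (add !s, !(r || !s)):
            × closes — contains both s and !s.
      branch 1.2 (add u):
        (s == (r || !s)): β-rule — branch into s, (r || !s)  //  !s, !(r || !s).
          branch 1.2.1 (add s, (r || !s)):
            (r || !s): β-rule — branch into r  //  !s.
              branch 1.2.1.1 (add r):
                ○ open, literals {r=T, s=T, u=T}.
              branch 1.2.1.2 (add !s):
                × closes — contains both s and !s.
          branch 1.2.2 (add !s, !(r || !s)):
            × closes — contains both s and !s.
  branch 2 (add (((!s == t) == r) || q)):
    (!u || u): β-rule — branch into !u  //  u.
      branch 2.1 (add !u):
        (s == (r || !s)): β-rule — branch into s, (r || !s)  //  !s, !(r || !s).
          branch 2.1.1 (add s, (r || !s)):
            (((!s == t) == r) || q): β-rule — branch into ((!s == t) == r)  //  q.
              branch 2.1.1.1 (add ((!s == t) == r)):
                (r || !s): β-rule — branch into r  //  !s.
                  branch 2.1.1.1.1 (add r):
                    ((!s == t) == r): β-rule — branch into (!s == t), r  //  !(!s == t), !r.
                      branch 2.1.1.1.1.1 (add (!s == t), r):
                        (!s == t): β-rule — branch into !s, t  //  !!s, !t.
                          branch 2.1.1.1.1.1.1 (add !s, t):
                            × closes — contains both s and !s.
                          branch 2.1.1.1.1.1.2 (add !!s, !t):
                            ○ open, literals {r=T, s=T, t=F, u=F}.
                      branch 2.1.1.1.1.2 (add !(!s == t), !r):
                        × closes — contains both r and !r.
                  branch 2.1.1.1.2 (add !s):
                    × closes — contains both s and !s.
              branch 2.1.1.2 (add q):
                (r || !s): β-rule — branch into r  //  !s.
                  branch 2.1.1.2.1 (add r):
                    ○ open, literals {q=T, r=T, s=T, u=F}.
                  branch 2.1.1.2.2 (add !s):
                    × closes — contains both s and !s.
          branch 2.1.2 (add !s, !(r || !s)):
            !(r || !s): α-rule — add !r, !!s.
            × closes — contains both s and !s.
      branch 2.2 (add u):
        (s == (r || !s)): β-rule — branch into s, (r || !s)  //  !s, !(r || !s).
          branch 2.2.1 (add s, (r || !s)):
            (((!s == t) == r) || q): β-rule — branch into ((!s == t) == r)  //  q.
              branch 2.2.1.1 (add ((!s == t) == r)):
                (r || !s): β-rule — branch into r  //  !s.
                  branch 2.2.1.1.1 (add r):
                    ((!s == t) == r): β-rule — branch into (!s == t), r  //  !(!s == t), !r.
                      branch 2.2.1.1.1.1 (add (!s == t), r):
                        (!s == t): β-rule — branch into !s, t  //  !!s, !t.
                          branch 2.2.1.1.1.1.1 (add !s, t):
                            × closes — contains both s and !s.
                          branch 2.2.1.1.1.1.2 (add !!s, !t):
                            ○ open, literals {r=T, s=T, t=F, u=T}.
                      branch 2.2.1.1.1.2 (add !(!s == t), !r):
                        × closes — contains both r and !r.
                  branch 2.2.1.1.2 (add !s):
                    × closes — contains both s and !s.
              branch 2.2.1.2 (add q):
                (r || !s): β-rule — branch into r  //  !s.
                  branch 2.2.1.2.1 (add r):
                    ○ open, literals {q=T, r=T, s=T, u=T}.
                  branch 2.2.1.2.2 (add !s):
                    × closes — contains both s and !s.
          branch 2.2.2 (add !s, !(r || !s)):
            !(r || !s): α-rule — add !r, !!s.
            × closes — contains both s and !s.
14 branches closed, 6 open.
An open branch gives a satisfying assignment: r=T, s=T, u=F.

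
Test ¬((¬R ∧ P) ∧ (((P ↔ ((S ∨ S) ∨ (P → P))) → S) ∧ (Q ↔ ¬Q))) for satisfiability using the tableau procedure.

Satisfiable

Initial set: {¬((¬R ∧ P) ∧ (((P ↔ ((S ∨ S) ∨ (P → P))) → S) ∧ (Q ↔ ¬Q)))}.
¬((¬R ∧ P) ∧ (((P ↔ ((S ∨ S) ∨ (P → P))) → S) ∧ (Q ↔ ¬Q))): β-rule — branch into ¬(¬R ∧ P)  //  ¬(((P ↔ ((S ∨ S) ∨ (P → P))) → S) ∧ (Q ↔ ¬Q)).
  branch 1 (add ¬(¬R ∧ P)):
    ¬(¬R ∧ P): β-rule — branch into ¬¬R  //  ¬P.
      branch 1.1 (add ¬¬R):
        ○ open, literals {R=T}.
      branch 1.2 (add ¬P):
        ○ open, literals {P=F}.
  branch 2 (add ¬(((P ↔ ((S ∨ S) ∨ (P → P))) → S) ∧ (Q ↔ ¬Q))):
    ¬(((P ↔ ((S ∨ S) ∨ (P → P))) → S) ∧ (Q ↔ ¬Q)): β-rule — branch into ¬((P ↔ ((S ∨ S) ∨ (P → P))) → S)  //  ¬(Q ↔ ¬Q).
      branch 2.1 (add ¬((P ↔ ((S ∨ S) ∨ (P → P))) → S)):
        ¬((P ↔ ((S ∨ S) ∨ (P → P))) → S): α-rule — add (P ↔ ((S ∨ S) ∨ (P → P))), ¬S.
        (P ↔ ((S ∨ S) ∨ (P → P))): β-rule — branch into P, ((S ∨ S) ∨ (P → P))  //  ¬P, ¬((S ∨ S) ∨ (P → P)).
          branch 2.1.1 (add P, ((S ∨ S) ∨ (P → P))):
            ((S ∨ S) ∨ (P → P)): β-rule — branch into (S ∨ S)  //  (P → P).
              branch 2.1.1.1 (add (S ∨ S)):
                (S ∨ S): β-rule — branch into S  //  S.
                  branch 2.1.1.1.1 (add S):
                    × closes — contains both S and ¬S.
                  branch 2.1.1.1.2 (add S):
                    × closes — contains both S and ¬S.
              branch 2.1.1.2 (add (P → P)):
                (P → P): β-rule — branch into ¬P  //  P.
                  branch 2.1.1.2.1 (add ¬P):
                    × closes — contains both P and ¬P.
                  branch 2.1.1.2.2 (add P):
                    ○ open, literals {P=T, S=F}.
          branch 2.1.2 (add ¬P, ¬((S ∨ S) ∨ (P → P))):
            ¬((S ∨ S) ∨ (P → P)): α-rule — add ¬(S ∨ S), ¬(P → P).
            ¬(S ∨ S): α-rule — add ¬S, ¬S.
            ¬(P → P): α-rule — add P, ¬P.
            × closes — contains both P and ¬P.
      branch 2.2 (add ¬(Q ↔ ¬Q)):
        ¬(Q ↔ ¬Q): β-rule — branch into Q, ¬¬Q  //  ¬Q, ¬Q.
          branch 2.2.1 (add Q, ¬¬Q):
            ○ open, literals {Q=T}.
          branch 2.2.2 (add ¬Q, ¬Q):
            ○ open, literals {Q=F}.
4 branches closed, 5 open.
An open branch gives a satisfying assignment: R=T.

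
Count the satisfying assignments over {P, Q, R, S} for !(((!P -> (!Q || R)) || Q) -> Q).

8

Initial set: {!(((!P -> (!Q || R)) || Q) -> Q)}.
!(((!P -> (!Q || R)) || Q) -> Q): α-rule — add ((!P -> (!Q || R)) || Q), !Q.
((!P -> (!Q || R)) || Q): β-rule — branch into (!P -> (!Q || R))  //  Q.
  branch 1 (add (!P -> (!Q || R))):
    (!P -> (!Q || R)): β-rule — branch into !!P  //  (!Q || R).
      branch 1.1 (add !!P):
        ○ open, literals {P=true, Q=false}.
      branch 1.2 (add (!Q || R)):
        (!Q || R): β-rule — branch into !Q  //  R.
          branch 1.2.1 (add !Q):
            ○ open, literals {Q=false}.
          branch 1.2.2 (add R):
            ○ open, literals {Q=false, R=true}.
  branch 2 (add Q):
    × closes — contains both Q and !Q.
1 branch closed, 3 open.
Each open branch fixes some atoms; the unmentioned ones are free. Counting distinct full assignments: branch {P=true, Q=false} (R, S) contributes 4 new; branch {Q=false} (P, R, S) contributes 4 new; branch {Q=false, R=true} (P, S) contributes 0 new. Total: 8.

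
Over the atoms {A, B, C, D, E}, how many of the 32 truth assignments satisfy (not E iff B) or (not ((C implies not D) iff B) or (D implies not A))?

Initial set: {((not E iff B) or (not ((C implies not D) iff B) or (D implies not A)))}.
((not E iff B) or (not ((C implies not D) iff B) or (D implies not A))): β-rule — branch into (not E iff B)  //  (not ((C implies not D) iff B) or (D implies not A)).
  branch 1 (add (not E iff B)):
    (not E iff B): β-rule — branch into not E, B  //  not not E, not B.
      branch 1.1 (add not E, B):
        ○ open, literals {B=true, E=false}.
      branch 1.2 (add not not E, not B):
        ○ open, literals {B=false, E=true}.
  branch 2 (add (not ((C implies not D) iff B) or (D implies not A))):
    (not ((C implies not D) iff B) or (D implies not A)): β-rule — branch into not ((C implies not D) iff B)  //  (D implies not A).
      branch 2.1 (add not ((C implies not D) iff B)):
        not ((C implies not D) iff B): β-rule — branch into (C implies not D), not B  //  not (C implies not D), B.
          branch 2.1.1 (add (C implies not D), not B):
            (C implies not D): β-rule — branch into not C  //  not D.
              branch 2.1.1.1 (add not C):
                ○ open, literals {B=false, C=false}.
              branch 2.1.1.2 (add not D):
                ○ open, literals {B=false, D=false}.
          branch 2.1.2 (add not (C implies not D), B):
            not (C implies not D): α-rule — add C, not not D.
            ○ open, literals {B=true, C=true, D=true}.
      branch 2.2 (add (D implies not A)):
        (D implies not A): β-rule — branch into not D  //  not A.
          branch 2.2.1 (add not D):
            ○ open, literals {D=false}.
          branch 2.2.2 (add not A):
            ○ open, literals {A=false}.
0 branches closed, 7 open.
Each open branch fixes some atoms; the unmentioned ones are free. Counting distinct full assignments: branch {B=true, E=false} (A, C, D) contributes 8 new; branch {B=false, E=true} (A, C, D) contributes 8 new; branch {B=false, C=false} (A, D, E) contributes 4 new; branch {B=false, D=false} (A, C, E) contributes 2 new; branch {B=true, C=true, D=true} (A, E) contributes 2 new; branch {D=false} (A, B, C, E) contributes 4 new; branch {A=false} (B, C, D, E) contributes 2 new. Total: 30.

30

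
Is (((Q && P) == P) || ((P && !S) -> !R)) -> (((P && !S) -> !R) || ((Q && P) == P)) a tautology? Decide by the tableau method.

Valid

Assume the negation and expand:
Initial set: {!((((Q && P) == P) || ((P && !S) -> !R)) -> (((P && !S) -> !R) || ((Q && P) == P)))}.
!((((Q && P) == P) || ((P && !S) -> !R)) -> (((P && !S) -> !R) || ((Q && P) == P))): α-rule — add (((Q && P) == P) || ((P && !S) -> !R)), !(((P && !S) -> !R) || ((Q && P) == P)).
!(((P && !S) -> !R) || ((Q && P) == P)): α-rule — add !((P && !S) -> !R), !((Q && P) == P).
!((P && !S) -> !R): α-rule — add (P && !S), !!R.
(P && !S): α-rule — add P, !S.
(((Q && P) == P) || ((P && !S) -> !R)): β-rule — branch into ((Q && P) == P)  //  ((P && !S) -> !R).
  branch 1 (add ((Q && P) == P)):
    !((Q && P) == P): β-rule — branch into (Q && P), !P  //  !(Q && P), P.
      branch 1.1 (add (Q && P), !P):
        × closes — contains both P and !P.
      branch 1.2 (add !(Q && P), P):
        ((Q && P) == P): β-rule — branch into (Q && P), P  //  !(Q && P), !P.
          branch 1.2.1 (add (Q && P), P):
            (Q && P): α-rule — add Q, P.
            !(Q && P): β-rule — branch into !Q  //  !P.
              branch 1.2.1.1 (add !Q):
                × closes — contains both Q and !Q.
              branch 1.2.1.2 (add !P):
                × closes — contains both P and !P.
          branch 1.2.2 (add !(Q && P), !P):
            × closes — contains both P and !P.
  branch 2 (add ((P && !S) -> !R)):
    !((Q && P) == P): β-rule — branch into (Q && P), !P  //  !(Q && P), P.
      branch 2.1 (add (Q && P), !P):
        × closes — contains both P and !P.
      branch 2.2 (add !(Q && P), P):
        ((P && !S) -> !R): β-rule — branch into !(P && !S)  //  !R.
          branch 2.2.1 (add !(P && !S)):
            !(Q && P): β-rule — branch into !Q  //  !P.
              branch 2.2.1.1 (add !Q):
                !(P && !S): β-rule — branch into !P  //  !!S.
                  branch 2.2.1.1.1 (add !P):
                    × closes — contains both P and !P.
                  branch 2.2.1.1.2 (add !!S):
                    × closes — contains both S and !S.
              branch 2.2.1.2 (add !P):
                × closes — contains both P and !P.
          branch 2.2.2 (add !R):
            × closes — contains both R and !R.
All 9 branches close.
Every branch closed, so the negation is unsatisfiable and the formula is valid.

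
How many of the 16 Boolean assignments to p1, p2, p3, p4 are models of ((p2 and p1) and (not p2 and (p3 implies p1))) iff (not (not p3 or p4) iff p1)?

8

Initial set: {T (((p2 and p1) and (not p2 and (p3 implies p1))) iff (not (not p3 or p4) iff p1))}.
T (((p2 and p1) and (not p2 and (p3 implies p1))) iff (not (not p3 or p4) iff p1)): β-rule — branch into T ((p2 and p1) and (not p2 and (p3 implies p1))), T (not (not p3 or p4) iff p1)  //  F ((p2 and p1) and (not p2 and (p3 implies p1))), F (not (not p3 or p4) iff p1).
  branch 1 (add T ((p2 and p1) and (not p2 and (p3 implies p1))), T (not (not p3 or p4) iff p1)):
    T ((p2 and p1) and (not p2 and (p3 implies p1))): α-rule — add T (p2 and p1), T (not p2 and (p3 implies p1)).
    T (p2 and p1): α-rule — add T p2, T p1.
    T (not p2 and (p3 implies p1)): α-rule — add T not p2, T (p3 implies p1).
    × closes — contains both p2 and not p2.
  branch 2 (add F ((p2 and p1) and (not p2 and (p3 implies p1))), F (not (not p3 or p4) iff p1)):
    F ((p2 and p1) and (not p2 and (p3 implies p1))): β-rule — branch into F (p2 and p1)  //  F (not p2 and (p3 implies p1)).
      branch 2.1 (add F (p2 and p1)):
        F (not (not p3 or p4) iff p1): β-rule — branch into T not (not p3 or p4), F p1  //  F not (not p3 or p4), T p1.
          branch 2.1.1 (add T not (not p3 or p4), F p1):
            T not (not p3 or p4): α-rule — add F not p3, F p4.
            F (p2 and p1): β-rule — branch into F p2  //  F p1.
              branch 2.1.1.1 (add F p2):
                ○ open, literals {p1=F, p2=F, p3=T, p4=F}.
              branch 2.1.1.2 (add F p1):
                ○ open, literals {p1=F, p3=T, p4=F}.
          branch 2.1.2 (add F not (not p3 or p4), T p1):
            F (p2 and p1): β-rule — branch into F p2  //  F p1.
              branch 2.1.2.1 (add F p2):
                F not (not p3 or p4): β-rule — branch into T not p3  //  T p4.
                  branch 2.1.2.1.1 (add T not p3):
                    ○ open, literals {p1=T, p2=F, p3=F}.
                  branch 2.1.2.1.2 (add T p4):
                    ○ open, literals {p1=T, p2=F, p4=T}.
              branch 2.1.2.2 (add F p1):
                × closes — contains both p1 and not p1.
      branch 2.2 (add F (not p2 and (p3 implies p1))):
        F (not (not p3 or p4) iff p1): β-rule — branch into T not (not p3 or p4), F p1  //  F not (not p3 or p4), T p1.
          branch 2.2.1 (add T not (not p3 or p4), F p1):
            T not (not p3 or p4): α-rule — add F not p3, F p4.
            F (not p2 and (p3 implies p1)): β-rule — branch into F not p2  //  F (p3 implies p1).
              branch 2.2.1.1 (add F not p2):
                ○ open, literals {p1=F, p2=T, p3=T, p4=F}.
              branch 2.2.1.2 (add F (p3 implies p1)):
                F (p3 implies p1): α-rule — add T p3, F p1.
                ○ open, literals {p1=F, p3=T, p4=F}.
          branch 2.2.2 (add F not (not p3 or p4), T p1):
            F (not p2 and (p3 implies p1)): β-rule — branch into F not p2  //  F (p3 implies p1).
              branch 2.2.2.1 (add F not p2):
                F not (not p3 or p4): β-rule — branch into T not p3  //  T p4.
                  branch 2.2.2.1.1 (add T not p3):
                    ○ open, literals {p1=T, p2=T, p3=F}.
                  branch 2.2.2.1.2 (add T p4):
                    ○ open, literals {p1=T, p2=T, p4=T}.
              branch 2.2.2.2 (add F (p3 implies p1)):
                F (p3 implies p1): α-rule — add T p3, F p1.
                × closes — contains both p1 and not p1.
3 branches closed, 8 open.
Each open branch fixes some atoms; the unmentioned ones are free. Counting distinct full assignments: branch {p1=F, p2=F, p3=T, p4=F} (none free) contributes 1 new; branch {p1=F, p3=T, p4=F} (p2) contributes 1 new; branch {p1=T, p2=F, p3=F} (p4) contributes 2 new; branch {p1=T, p2=F, p4=T} (p3) contributes 1 new; branch {p1=F, p2=T, p3=T, p4=F} (none free) contributes 0 new; branch {p1=F, p3=T, p4=F} (p2) contributes 0 new; branch {p1=T, p2=T, p3=F} (p4) contributes 2 new; branch {p1=T, p2=T, p4=T} (p3) contributes 1 new. Total: 8.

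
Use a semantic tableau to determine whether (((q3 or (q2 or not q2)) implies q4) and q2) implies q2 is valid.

Valid

Assume the negation and expand:
Initial set: {not ((((q3 or (q2 or not q2)) implies q4) and q2) implies q2)}.
not ((((q3 or (q2 or not q2)) implies q4) and q2) implies q2): α-rule — add (((q3 or (q2 or not q2)) implies q4) and q2), not q2.
(((q3 or (q2 or not q2)) implies q4) and q2): α-rule — add ((q3 or (q2 or not q2)) implies q4), q2.
× closes — contains both q2 and not q2.
All 1 branch closes.
Every branch closed, so the negation is unsatisfiable and the formula is valid.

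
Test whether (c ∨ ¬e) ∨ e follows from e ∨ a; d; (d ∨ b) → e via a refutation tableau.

Initial set: {(e ∨ a); d; ((d ∨ b) → e); ¬((c ∨ ¬e) ∨ e)}.
¬((c ∨ ¬e) ∨ e): α-rule — add ¬(c ∨ ¬e), ¬e.
¬(c ∨ ¬e): α-rule — add ¬c, ¬¬e.
× closes — contains both e and ¬e.
All 1 branch closes.
Every branch closed, so the premises entail the conclusion.

Yes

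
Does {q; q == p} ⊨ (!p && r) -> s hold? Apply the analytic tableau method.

Yes

Initial set: {q; (q == p); !((!p && r) -> s)}.
!((!p && r) -> s): α-rule — add (!p && r), !s.
(!p && r): α-rule — add !p, r.
(q == p): β-rule — branch into q, p  //  !q, !p.
  branch 1 (add q, p):
    × closes — contains both p and !p.
  branch 2 (add !q, !p):
    × closes — contains both q and !q.
All 2 branches close.
Every branch closed, so the premises entail the conclusion.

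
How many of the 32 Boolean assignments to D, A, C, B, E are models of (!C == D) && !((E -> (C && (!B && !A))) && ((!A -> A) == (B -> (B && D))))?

Initial set: {((!C == D) && !((E -> (C && (!B && !A))) && ((!A -> A) == (B -> (B && D)))))}.
((!C == D) && !((E -> (C && (!B && !A))) && ((!A -> A) == (B -> (B && D))))): α-rule — add (!C == D), !((E -> (C && (!B && !A))) && ((!A -> A) == (B -> (B && D)))).
(!C == D): β-rule — branch into !C, D  //  !!C, !D.
  branch 1 (add !C, D):
    !((E -> (C && (!B && !A))) && ((!A -> A) == (B -> (B && D)))): β-rule — branch into !(E -> (C && (!B && !A)))  //  !((!A -> A) == (B -> (B && D))).
      branch 1.1 (add !(E -> (C && (!B && !A)))):
        !(E -> (C && (!B && !A))): α-rule — add E, !(C && (!B && !A)).
        !(C && (!B && !A)): β-rule — branch into !C  //  !(!B && !A).
          branch 1.1.1 (add !C):
            ○ open, literals {C=false, D=true, E=true}.
          branch 1.1.2 (add !(!B && !A)):
            !(!B && !A): β-rule — branch into !!B  //  !!A.
              branch 1.1.2.1 (add !!B):
                ○ open, literals {B=true, C=false, D=true, E=true}.
              branch 1.1.2.2 (add !!A):
                ○ open, literals {A=true, C=false, D=true, E=true}.
      branch 1.2 (add !((!A -> A) == (B -> (B && D)))):
        !((!A -> A) == (B -> (B && D))): β-rule — branch into (!A -> A), !(B -> (B && D))  //  !(!A -> A), (B -> (B && D)).
          branch 1.2.1 (add (!A -> A), !(B -> (B && D))):
            !(B -> (B && D)): α-rule — add B, !(B && D).
            (!A -> A): β-rule — branch into !!A  //  A.
              branch 1.2.1.1 (add !!A):
                !(B && D): β-rule — branch into !B  //  !D.
                  branch 1.2.1.1.1 (add !B):
                    × closes — contains both B and !B.
                  branch 1.2.1.1.2 (add !D):
                    × closes — contains both D and !D.
              branch 1.2.1.2 (add A):
                !(B && D): β-rule — branch into !B  //  !D.
                  branch 1.2.1.2.1 (add !B):
                    × closes — contains both B and !B.
                  branch 1.2.1.2.2 (add !D):
                    × closes — contains both D and !D.
          branch 1.2.2 (add !(!A -> A), (B -> (B && D))):
            !(!A -> A): α-rule — add !A, !A.
            (B -> (B && D)): β-rule — branch into !B  //  (B && D).
              branch 1.2.2.1 (add !B):
                ○ open, literals {A=false, B=false, C=false, D=true}.
              branch 1.2.2.2 (add (B && D)):
                (B && D): α-rule — add B, D.
                ○ open, literals {A=false, B=true, C=false, D=true}.
  branch 2 (add !!C, !D):
    !((E -> (C && (!B && !A))) && ((!A -> A) == (B -> (B && D)))): β-rule — branch into !(E -> (C && (!B && !A)))  //  !((!A -> A) == (B -> (B && D))).
      branch 2.1 (add !(E -> (C && (!B && !A)))):
        !(E -> (C && (!B && !A))): α-rule — add E, !(C && (!B && !A)).
        !(C && (!B && !A)): β-rule — branch into !C  //  !(!B && !A).
          branch 2.1.1 (add !C):
            × closes — contains both C and !C.
          branch 2.1.2 (add !(!B && !A)):
            !(!B && !A): β-rule — branch into !!B  //  !!A.
              branch 2.1.2.1 (add !!B):
                ○ open, literals {B=true, C=true, D=false, E=true}.
              branch 2.1.2.2 (add !!A):
                ○ open, literals {A=true, C=true, D=false, E=true}.
      branch 2.2 (add !((!A -> A) == (B -> (B && D)))):
        !((!A -> A) == (B -> (B && D))): β-rule — branch into (!A -> A), !(B -> (B && D))  //  !(!A -> A), (B -> (B && D)).
          branch 2.2.1 (add (!A -> A), !(B -> (B && D))):
            !(B -> (B && D)): α-rule — add B, !(B && D).
            (!A -> A): β-rule — branch into !!A  //  A.
              branch 2.2.1.1 (add !!A):
                !(B && D): β-rule — branch into !B  //  !D.
                  branch 2.2.1.1.1 (add !B):
                    × closes — contains both B and !B.
                  branch 2.2.1.1.2 (add !D):
                    ○ open, literals {A=true, B=true, C=true, D=false}.
              branch 2.2.1.2 (add A):
                !(B && D): β-rule — branch into !B  //  !D.
                  branch 2.2.1.2.1 (add !B):
                    × closes — contains both B and !B.
                  branch 2.2.1.2.2 (add !D):
                    ○ open, literals {A=true, B=true, C=true, D=false}.
          branch 2.2.2 (add !(!A -> A), (B -> (B && D))):
            !(!A -> A): α-rule — add !A, !A.
            (B -> (B && D)): β-rule — branch into !B  //  (B && D).
              branch 2.2.2.1 (add !B):
                ○ open, literals {A=false, B=false, C=true, D=false}.
              branch 2.2.2.2 (add (B && D)):
                (B && D): α-rule — add B, D.
                × closes — contains both D and !D.
8 branches closed, 10 open.
Each open branch fixes some atoms; the unmentioned ones are free. Counting distinct full assignments: branch {C=false, D=true, E=true} (A, B) contributes 4 new; branch {B=true, C=false, D=true, E=true} (A) contributes 0 new; branch {A=true, C=false, D=true, E=true} (B) contributes 0 new; branch {A=false, B=false, C=false, D=true} (E) contributes 1 new; branch {A=false, B=true, C=false, D=true} (E) contributes 1 new; branch {B=true, C=true, D=false, E=true} (A) contributes 2 new; branch {A=true, C=true, D=false, E=true} (B) contributes 1 new; branch {A=true, B=true, C=true, D=false} (E) contributes 1 new; branch {A=true, B=true, C=true, D=false} (E) contributes 0 new; branch {A=false, B=false, C=true, D=false} (E) contributes 2 new. Total: 12.

12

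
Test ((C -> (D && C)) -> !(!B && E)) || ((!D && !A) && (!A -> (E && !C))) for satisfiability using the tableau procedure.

Initial set: {T (((C -> (D && C)) -> !(!B && E)) || ((!D && !A) && (!A -> (E && !C))))}.
T (((C -> (D && C)) -> !(!B && E)) || ((!D && !A) && (!A -> (E && !C)))): β-rule — branch into T ((C -> (D && C)) -> !(!B && E))  //  T ((!D && !A) && (!A -> (E && !C))).
  branch 1 (add T ((C -> (D && C)) -> !(!B && E))):
    T ((C -> (D && C)) -> !(!B && E)): β-rule — branch into F (C -> (D && C))  //  T !(!B && E).
      branch 1.1 (add F (C -> (D && C))):
        F (C -> (D && C)): α-rule — add T C, F (D && C).
        F (D && C): β-rule — branch into F D  //  F C.
          branch 1.1.1 (add F D):
            ○ open, literals {C=T, D=F}.
          branch 1.1.2 (add F C):
            × closes — contains both C and !C.
      branch 1.2 (add T !(!B && E)):
        T !(!B && E): β-rule — branch into F !B  //  F E.
          branch 1.2.1 (add F !B):
            ○ open, literals {B=T}.
          branch 1.2.2 (add F E):
            ○ open, literals {E=F}.
  branch 2 (add T ((!D && !A) && (!A -> (E && !C)))):
    T ((!D && !A) && (!A -> (E && !C))): α-rule — add T (!D && !A), T (!A -> (E && !C)).
    T (!D && !A): α-rule — add T !D, T !A.
    T (!A -> (E && !C)): β-rule — branch into F !A  //  T (E && !C).
      branch 2.1 (add F !A):
        × closes — contains both A and !A.
      branch 2.2 (add T (E && !C)):
        T (E && !C): α-rule — add T E, T !C.
        ○ open, literals {A=F, C=F, D=F, E=T}.
2 branches closed, 4 open.
An open branch gives a satisfying assignment: C=T, D=F.

Satisfiable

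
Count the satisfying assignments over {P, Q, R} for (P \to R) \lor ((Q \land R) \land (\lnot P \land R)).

6

Initial set: {((P \to R) \lor ((Q \land R) \land (\lnot P \land R)))}.
((P \to R) \lor ((Q \land R) \land (\lnot P \land R))): β-rule — branch into (P \to R)  //  ((Q \land R) \land (\lnot P \land R)).
  branch 1 (add (P \to R)):
    (P \to R): β-rule — branch into \lnot P  //  R.
      branch 1.1 (add \lnot P):
        ○ open, literals {P=0}.
      branch 1.2 (add R):
        ○ open, literals {R=1}.
  branch 2 (add ((Q \land R) \land (\lnot P \land R))):
    ((Q \land R) \land (\lnot P \land R)): α-rule — add (Q \land R), (\lnot P \land R).
    (Q \land R): α-rule — add Q, R.
    (\lnot P \land R): α-rule — add \lnot P, R.
    ○ open, literals {P=0, Q=1, R=1}.
0 branches closed, 3 open.
Each open branch fixes some atoms; the unmentioned ones are free. Counting distinct full assignments: branch {P=0} (Q, R) contributes 4 new; branch {R=1} (P, Q) contributes 2 new; branch {P=0, Q=1, R=1} (none free) contributes 0 new. Total: 6.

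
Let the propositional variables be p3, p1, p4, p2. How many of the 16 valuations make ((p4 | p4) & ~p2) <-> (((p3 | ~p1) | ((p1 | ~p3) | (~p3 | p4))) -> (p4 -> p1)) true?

Initial set: {T (((p4 | p4) & ~p2) <-> (((p3 | ~p1) | ((p1 | ~p3) | (~p3 | p4))) -> (p4 -> p1)))}.
T (((p4 | p4) & ~p2) <-> (((p3 | ~p1) | ((p1 | ~p3) | (~p3 | p4))) -> (p4 -> p1))): β-rule — branch into T ((p4 | p4) & ~p2), T (((p3 | ~p1) | ((p1 | ~p3) | (~p3 | p4))) -> (p4 -> p1))  //  F ((p4 | p4) & ~p2), F (((p3 | ~p1) | ((p1 | ~p3) | (~p3 | p4))) -> (p4 -> p1)).
  branch 1 (add T ((p4 | p4) & ~p2), T (((p3 | ~p1) | ((p1 | ~p3) | (~p3 | p4))) -> (p4 -> p1))):
    T ((p4 | p4) & ~p2): α-rule — add T (p4 | p4), T ~p2.
    T (((p3 | ~p1) | ((p1 | ~p3) | (~p3 | p4))) -> (p4 -> p1)): β-rule — branch into F ((p3 | ~p1) | ((p1 | ~p3) | (~p3 | p4)))  //  T (p4 -> p1).
      branch 1.1 (add F ((p3 | ~p1) | ((p1 | ~p3) | (~p3 | p4)))):
        F ((p3 | ~p1) | ((p1 | ~p3) | (~p3 | p4))): α-rule — add F (p3 | ~p1), F ((p1 | ~p3) | (~p3 | p4)).
        F (p3 | ~p1): α-rule — add F p3, F ~p1.
        F ((p1 | ~p3) | (~p3 | p4)): α-rule — add F (p1 | ~p3), F (~p3 | p4).
        F (p1 | ~p3): α-rule — add F p1, F ~p3.
        × closes — contains both p1 and ~p1.
      branch 1.2 (add T (p4 -> p1)):
        T (p4 | p4): β-rule — branch into T p4  //  T p4.
          branch 1.2.1 (add T p4):
            T (p4 -> p1): β-rule — branch into F p4  //  T p1.
              branch 1.2.1.1 (add F p4):
                × closes — contains both p4 and ~p4.
              branch 1.2.1.2 (add T p1):
                ○ open, literals {p1=1, p2=0, p4=1}.
          branch 1.2.2 (add T p4):
            T (p4 -> p1): β-rule — branch into F p4  //  T p1.
              branch 1.2.2.1 (add F p4):
                × closes — contains both p4 and ~p4.
              branch 1.2.2.2 (add T p1):
                ○ open, literals {p1=1, p2=0, p4=1}.
  branch 2 (add F ((p4 | p4) & ~p2), F (((p3 | ~p1) | ((p1 | ~p3) | (~p3 | p4))) -> (p4 -> p1))):
    F (((p3 | ~p1) | ((p1 | ~p3) | (~p3 | p4))) -> (p4 -> p1)): α-rule — add T ((p3 | ~p1) | ((p1 | ~p3) | (~p3 | p4))), F (p4 -> p1).
    F (p4 -> p1): α-rule — add T p4, F p1.
    F ((p4 | p4) & ~p2): β-rule — branch into F (p4 | p4)  //  F ~p2.
      branch 2.1 (add F (p4 | p4)):
        F (p4 | p4): α-rule — add F p4, F p4.
        × closes — contains both p4 and ~p4.
      branch 2.2 (add F ~p2):
        T ((p3 | ~p1) | ((p1 | ~p3) | (~p3 | p4))): β-rule — branch into T (p3 | ~p1)  //  T ((p1 | ~p3) | (~p3 | p4)).
          branch 2.2.1 (add T (p3 | ~p1)):
            T (p3 | ~p1): β-rule — branch into T p3  //  T ~p1.
              branch 2.2.1.1 (add T p3):
                ○ open, literals {p1=0, p2=1, p3=1, p4=1}.
              branch 2.2.1.2 (add T ~p1):
                ○ open, literals {p1=0, p2=1, p4=1}.
          branch 2.2.2 (add T ((p1 | ~p3) | (~p3 | p4))):
            T ((p1 | ~p3) | (~p3 | p4)): β-rule — branch into T (p1 | ~p3)  //  T (~p3 | p4).
              branch 2.2.2.1 (add T (p1 | ~p3)):
                T (p1 | ~p3): β-rule — branch into T p1  //  T ~p3.
                  branch 2.2.2.1.1 (add T p1):
                    × closes — contains both p1 and ~p1.
                  branch 2.2.2.1.2 (add T ~p3):
                    ○ open, literals {p1=0, p2=1, p3=0, p4=1}.
              branch 2.2.2.2 (add T (~p3 | p4)):
                T (~p3 | p4): β-rule — branch into T ~p3  //  T p4.
                  branch 2.2.2.2.1 (add T ~p3):
                    ○ open, literals {p1=0, p2=1, p3=0, p4=1}.
                  branch 2.2.2.2.2 (add T p4):
                    ○ open, literals {p1=0, p2=1, p4=1}.
5 branches closed, 7 open.
Each open branch fixes some atoms; the unmentioned ones are free. Counting distinct full assignments: branch {p1=1, p2=0, p4=1} (p3) contributes 2 new; branch {p1=1, p2=0, p4=1} (p3) contributes 0 new; branch {p1=0, p2=1, p3=1, p4=1} (none free) contributes 1 new; branch {p1=0, p2=1, p4=1} (p3) contributes 1 new; branch {p1=0, p2=1, p3=0, p4=1} (none free) contributes 0 new; branch {p1=0, p2=1, p3=0, p4=1} (none free) contributes 0 new; branch {p1=0, p2=1, p4=1} (p3) contributes 0 new. Total: 4.

4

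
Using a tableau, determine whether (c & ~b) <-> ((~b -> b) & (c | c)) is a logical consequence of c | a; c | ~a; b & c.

No

Initial set: {(c | a); (c | ~a); (b & c); ~((c & ~b) <-> ((~b -> b) & (c | c)))}.
(b & c): α-rule — add b, c.
(c | a): β-rule — branch into c  //  a.
  branch 1 (add c):
    (c | ~a): β-rule — branch into c  //  ~a.
      branch 1.1 (add c):
        ~((c & ~b) <-> ((~b -> b) & (c | c))): β-rule — branch into (c & ~b), ~((~b -> b) & (c | c))  //  ~(c & ~b), ((~b -> b) & (c | c)).
          branch 1.1.1 (add (c & ~b), ~((~b -> b) & (c | c))):
            (c & ~b): α-rule — add c, ~b.
            × closes — contains both b and ~b.
          branch 1.1.2 (add ~(c & ~b), ((~b -> b) & (c | c))):
            ((~b -> b) & (c | c)): α-rule — add (~b -> b), (c | c).
            ~(c & ~b): β-rule — branch into ~c  //  ~~b.
              branch 1.1.2.1 (add ~c):
                × closes — contains both c and ~c.
              branch 1.1.2.2 (add ~~b):
                (~b -> b): β-rule — branch into ~~b  //  b.
                  branch 1.1.2.2.1 (add ~~b):
                    (c | c): β-rule — branch into c  //  c.
                      branch 1.1.2.2.1.1 (add c):
                        ○ open, literals {b=true, c=true}.
                      branch 1.1.2.2.1.2 (add c):
                        ○ open, literals {b=true, c=true}.
                  branch 1.1.2.2.2 (add b):
                    (c | c): β-rule — branch into c  //  c.
                      branch 1.1.2.2.2.1 (add c):
                        ○ open, literals {b=true, c=true}.
                      branch 1.1.2.2.2.2 (add c):
                        ○ open, literals {b=true, c=true}.
      branch 1.2 (add ~a):
        ~((c & ~b) <-> ((~b -> b) & (c | c))): β-rule — branch into (c & ~b), ~((~b -> b) & (c | c))  //  ~(c & ~b), ((~b -> b) & (c | c)).
          branch 1.2.1 (add (c & ~b), ~((~b -> b) & (c | c))):
            (c & ~b): α-rule — add c, ~b.
            × closes — contains both b and ~b.
          branch 1.2.2 (add ~(c & ~b), ((~b -> b) & (c | c))):
            ((~b -> b) & (c | c)): α-rule — add (~b -> b), (c | c).
            ~(c & ~b): β-rule — branch into ~c  //  ~~b.
              branch 1.2.2.1 (add ~c):
                × closes — contains both c and ~c.
              branch 1.2.2.2 (add ~~b):
                (~b -> b): β-rule — branch into ~~b  //  b.
                  branch 1.2.2.2.1 (add ~~b):
                    (c | c): β-rule — branch into c  //  c.
                      branch 1.2.2.2.1.1 (add c):
                        ○ open, literals {a=false, b=true, c=true}.
                      branch 1.2.2.2.1.2 (add c):
                        ○ open, literals {a=false, b=true, c=true}.
                  branch 1.2.2.2.2 (add b):
                    (c | c): β-rule — branch into c  //  c.
                      branch 1.2.2.2.2.1 (add c):
                        ○ open, literals {a=false, b=true, c=true}.
                      branch 1.2.2.2.2.2 (add c):
                        ○ open, literals {a=false, b=true, c=true}.
  branch 2 (add a):
    (c | ~a): β-rule — branch into c  //  ~a.
      branch 2.1 (add c):
        ~((c & ~b) <-> ((~b -> b) & (c | c))): β-rule — branch into (c & ~b), ~((~b -> b) & (c | c))  //  ~(c & ~b), ((~b -> b) & (c | c)).
          branch 2.1.1 (add (c & ~b), ~((~b -> b) & (c | c))):
            (c & ~b): α-rule — add c, ~b.
            × closes — contains both b and ~b.
          branch 2.1.2 (add ~(c & ~b), ((~b -> b) & (c | c))):
            ((~b -> b) & (c | c)): α-rule — add (~b -> b), (c | c).
            ~(c & ~b): β-rule — branch into ~c  //  ~~b.
              branch 2.1.2.1 (add ~c):
                × closes — contains both c and ~c.
              branch 2.1.2.2 (add ~~b):
                (~b -> b): β-rule — branch into ~~b  //  b.
                  branch 2.1.2.2.1 (add ~~b):
                    (c | c): β-rule — branch into c  //  c.
                      branch 2.1.2.2.1.1 (add c):
                        ○ open, literals {a=true, b=true, c=true}.
                      branch 2.1.2.2.1.2 (add c):
                        ○ open, literals {a=true, b=true, c=true}.
                  branch 2.1.2.2.2 (add b):
                    (c | c): β-rule — branch into c  //  c.
                      branch 2.1.2.2.2.1 (add c):
                        ○ open, literals {a=true, b=true, c=true}.
                      branch 2.1.2.2.2.2 (add c):
                        ○ open, literals {a=true, b=true, c=true}.
      branch 2.2 (add ~a):
        × closes — contains both a and ~a.
7 branches closed, 12 open.
An open branch gives a countermodel: b=true, c=true (unmentioned atoms arbitrary); the premises hold there but the conclusion fails.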